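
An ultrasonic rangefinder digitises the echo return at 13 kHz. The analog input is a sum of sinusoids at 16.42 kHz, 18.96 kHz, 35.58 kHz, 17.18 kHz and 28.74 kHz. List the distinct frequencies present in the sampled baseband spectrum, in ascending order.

2.74 kHz, 3.42 kHz, 4.18 kHz, 5.96 kHz

fs/2 = 6.5 kHz.
16.42 kHz mod fs = 3.42 kHz.
3.42 kHz ≤ fs/2 = 6.5 kHz, appears at 3.42 kHz.
18.96 kHz mod fs = 5.96 kHz.
5.96 kHz ≤ fs/2 = 6.5 kHz, appears at 5.96 kHz.
35.58 kHz mod fs = 9.58 kHz.
9.58 kHz > fs/2 = 6.5 kHz, folds to fs − 9.58 kHz = 3.42 kHz.
17.18 kHz mod fs = 4.18 kHz.
4.18 kHz ≤ fs/2 = 6.5 kHz, appears at 4.18 kHz.
28.74 kHz mod fs = 2.74 kHz.
2.74 kHz ≤ fs/2 = 6.5 kHz, appears at 2.74 kHz.
Distinct values: {2.74 kHz, 3.42 kHz, 4.18 kHz, 5.96 kHz}.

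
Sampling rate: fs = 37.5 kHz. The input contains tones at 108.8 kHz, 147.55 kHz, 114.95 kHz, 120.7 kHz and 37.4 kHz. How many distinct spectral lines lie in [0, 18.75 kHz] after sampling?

4

fs/2 = 18.75 kHz.
108.8 kHz mod fs = 33.8 kHz.
33.8 kHz > fs/2 = 18.75 kHz, folds to fs − 33.8 kHz = 3.7 kHz.
147.55 kHz mod fs = 35.05 kHz.
35.05 kHz > fs/2 = 18.75 kHz, folds to fs − 35.05 kHz = 2.45 kHz.
114.95 kHz mod fs = 2.45 kHz.
2.45 kHz ≤ fs/2 = 18.75 kHz, appears at 2.45 kHz.
120.7 kHz mod fs = 8.2 kHz.
8.2 kHz ≤ fs/2 = 18.75 kHz, appears at 8.2 kHz.
37.4 kHz > fs/2 = 18.75 kHz, folds to fs − 37.4 kHz = 0.1 kHz.
Distinct values: {0.1 kHz, 2.45 kHz, 3.7 kHz, 8.2 kHz} → 4.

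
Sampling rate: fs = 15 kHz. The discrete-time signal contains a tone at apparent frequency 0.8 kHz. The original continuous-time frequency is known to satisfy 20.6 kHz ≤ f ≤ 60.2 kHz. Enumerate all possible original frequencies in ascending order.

29.2 kHz, 30.8 kHz, 44.2 kHz, 45.8 kHz, 59.2 kHz

Frequencies that alias to 0.8 kHz are k·fs ± 0.8 kHz for integer k ≥ 0.
k=0: 0.8 kHz.
k=1: 14.2 kHz, 15.8 kHz.
k=2: 29.2 kHz, 30.8 kHz.
k=3: 44.2 kHz, 45.8 kHz.
k=4: 59.2 kHz, 60.8 kHz.
k=5: 74.2 kHz, 75.8 kHz.
Within [20.6 kHz, 60.2 kHz]: 29.2 kHz, 30.8 kHz, 44.2 kHz, 45.8 kHz, 59.2 kHz.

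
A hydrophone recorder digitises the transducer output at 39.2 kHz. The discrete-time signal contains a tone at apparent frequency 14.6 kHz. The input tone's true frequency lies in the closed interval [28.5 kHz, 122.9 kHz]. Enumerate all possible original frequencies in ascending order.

53.8 kHz, 63.8 kHz, 93 kHz, 103 kHz

Frequencies that alias to 14.6 kHz are k·fs ± 14.6 kHz for integer k ≥ 0.
k=0: 14.6 kHz.
k=1: 24.6 kHz, 53.8 kHz.
k=2: 63.8 kHz, 93 kHz.
k=3: 103 kHz, 132.2 kHz.
k=4: 142.2 kHz, 171.4 kHz.
Within [28.5 kHz, 122.9 kHz]: 53.8 kHz, 63.8 kHz, 93 kHz, 103 kHz.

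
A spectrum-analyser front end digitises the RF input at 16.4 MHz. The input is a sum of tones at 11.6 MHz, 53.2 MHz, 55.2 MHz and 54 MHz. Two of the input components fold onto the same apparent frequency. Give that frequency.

fs/2 = 8.2 MHz.
11.6 MHz > fs/2 = 8.2 MHz, folds to fs − 11.6 MHz = 4.8 MHz.
53.2 MHz mod fs = 4 MHz.
4 MHz ≤ fs/2 = 8.2 MHz, appears at 4 MHz.
55.2 MHz mod fs = 6 MHz.
6 MHz ≤ fs/2 = 8.2 MHz, appears at 6 MHz.
54 MHz mod fs = 4.8 MHz.
4.8 MHz ≤ fs/2 = 8.2 MHz, appears at 4.8 MHz.
11.6 MHz and 54 MHz both map to 4.8 MHz.

4.8 MHz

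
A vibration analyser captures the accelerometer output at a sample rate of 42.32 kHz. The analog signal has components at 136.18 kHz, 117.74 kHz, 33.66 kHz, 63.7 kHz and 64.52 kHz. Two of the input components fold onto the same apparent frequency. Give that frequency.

fs/2 = 21.16 kHz.
136.18 kHz mod fs = 9.22 kHz.
9.22 kHz ≤ fs/2 = 21.16 kHz, appears at 9.22 kHz.
117.74 kHz mod fs = 33.1 kHz.
33.1 kHz > fs/2 = 21.16 kHz, folds to fs − 33.1 kHz = 9.22 kHz.
33.66 kHz > fs/2 = 21.16 kHz, folds to fs − 33.66 kHz = 8.66 kHz.
63.7 kHz mod fs = 21.38 kHz.
21.38 kHz > fs/2 = 21.16 kHz, folds to fs − 21.38 kHz = 20.94 kHz.
64.52 kHz mod fs = 22.2 kHz.
22.2 kHz > fs/2 = 21.16 kHz, folds to fs − 22.2 kHz = 20.12 kHz.
117.74 kHz and 136.18 kHz both map to 9.22 kHz.

9.22 kHz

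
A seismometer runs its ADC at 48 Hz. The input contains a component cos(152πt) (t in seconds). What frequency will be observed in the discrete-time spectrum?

20 Hz

ω = 152π rad/s → f = ω/(2π) = 76 Hz.
76 Hz mod fs = 28 Hz.
28 Hz > fs/2 = 24 Hz, folds to fs − 28 Hz = 20 Hz.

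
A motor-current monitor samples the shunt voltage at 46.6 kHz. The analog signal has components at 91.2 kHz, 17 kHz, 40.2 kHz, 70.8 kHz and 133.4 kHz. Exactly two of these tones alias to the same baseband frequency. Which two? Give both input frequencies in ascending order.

fs/2 = 23.3 kHz.
91.2 kHz mod fs = 44.6 kHz.
44.6 kHz > fs/2 = 23.3 kHz, folds to fs − 44.6 kHz = 2 kHz.
17 kHz ≤ fs/2 = 23.3 kHz, passes unchanged.
40.2 kHz > fs/2 = 23.3 kHz, folds to fs − 40.2 kHz = 6.4 kHz.
70.8 kHz mod fs = 24.2 kHz.
24.2 kHz > fs/2 = 23.3 kHz, folds to fs − 24.2 kHz = 22.4 kHz.
133.4 kHz mod fs = 40.2 kHz.
40.2 kHz > fs/2 = 23.3 kHz, folds to fs − 40.2 kHz = 6.4 kHz.
40.2 kHz and 133.4 kHz both map to 6.4 kHz.

40.2 kHz, 133.4 kHz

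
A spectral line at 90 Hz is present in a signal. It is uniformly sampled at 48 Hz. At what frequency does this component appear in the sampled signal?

90 Hz mod fs = 42 Hz.
42 Hz > fs/2 = 24 Hz, folds to fs − 42 Hz = 6 Hz.

6 Hz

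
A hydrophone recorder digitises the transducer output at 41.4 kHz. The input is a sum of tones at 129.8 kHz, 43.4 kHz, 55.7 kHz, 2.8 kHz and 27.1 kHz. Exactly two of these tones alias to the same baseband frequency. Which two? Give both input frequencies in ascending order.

27.1 kHz, 55.7 kHz

fs/2 = 20.7 kHz.
129.8 kHz mod fs = 5.6 kHz.
5.6 kHz ≤ fs/2 = 20.7 kHz, appears at 5.6 kHz.
43.4 kHz mod fs = 2 kHz.
2 kHz ≤ fs/2 = 20.7 kHz, appears at 2 kHz.
55.7 kHz mod fs = 14.3 kHz.
14.3 kHz ≤ fs/2 = 20.7 kHz, appears at 14.3 kHz.
2.8 kHz ≤ fs/2 = 20.7 kHz, passes unchanged.
27.1 kHz > fs/2 = 20.7 kHz, folds to fs − 27.1 kHz = 14.3 kHz.
27.1 kHz and 55.7 kHz both map to 14.3 kHz.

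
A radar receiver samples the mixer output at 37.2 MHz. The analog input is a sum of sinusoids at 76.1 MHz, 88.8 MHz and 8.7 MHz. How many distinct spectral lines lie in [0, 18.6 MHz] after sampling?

3

fs/2 = 18.6 MHz.
76.1 MHz mod fs = 1.7 MHz.
1.7 MHz ≤ fs/2 = 18.6 MHz, appears at 1.7 MHz.
88.8 MHz mod fs = 14.4 MHz.
14.4 MHz ≤ fs/2 = 18.6 MHz, appears at 14.4 MHz.
8.7 MHz ≤ fs/2 = 18.6 MHz, passes unchanged.
Distinct values: {1.7 MHz, 8.7 MHz, 14.4 MHz} → 3.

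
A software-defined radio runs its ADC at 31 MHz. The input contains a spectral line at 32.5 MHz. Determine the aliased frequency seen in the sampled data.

1.5 MHz

32.5 MHz mod fs = 1.5 MHz.
1.5 MHz ≤ fs/2 = 15.5 MHz, appears at 1.5 MHz.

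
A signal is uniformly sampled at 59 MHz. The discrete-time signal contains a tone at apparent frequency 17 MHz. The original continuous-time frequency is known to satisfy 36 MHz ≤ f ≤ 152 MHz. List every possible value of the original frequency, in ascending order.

42 MHz, 76 MHz, 101 MHz, 135 MHz

Frequencies that alias to 17 MHz are k·fs ± 17 MHz for integer k ≥ 0.
k=0: 17 MHz.
k=1: 42 MHz, 76 MHz.
k=2: 101 MHz, 135 MHz.
k=3: 160 MHz, 194 MHz.
Within [36 MHz, 152 MHz]: 42 MHz, 76 MHz, 101 MHz, 135 MHz.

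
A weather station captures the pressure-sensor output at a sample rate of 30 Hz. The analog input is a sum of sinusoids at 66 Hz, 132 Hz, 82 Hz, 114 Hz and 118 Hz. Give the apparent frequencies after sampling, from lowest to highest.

fs/2 = 15 Hz.
66 Hz mod fs = 6 Hz.
6 Hz ≤ fs/2 = 15 Hz, appears at 6 Hz.
132 Hz mod fs = 12 Hz.
12 Hz ≤ fs/2 = 15 Hz, appears at 12 Hz.
82 Hz mod fs = 22 Hz.
22 Hz > fs/2 = 15 Hz, folds to fs − 22 Hz = 8 Hz.
114 Hz mod fs = 24 Hz.
24 Hz > fs/2 = 15 Hz, folds to fs − 24 Hz = 6 Hz.
118 Hz mod fs = 28 Hz.
28 Hz > fs/2 = 15 Hz, folds to fs − 28 Hz = 2 Hz.
Distinct values: {2 Hz, 6 Hz, 8 Hz, 12 Hz}.

2 Hz, 6 Hz, 8 Hz, 12 Hz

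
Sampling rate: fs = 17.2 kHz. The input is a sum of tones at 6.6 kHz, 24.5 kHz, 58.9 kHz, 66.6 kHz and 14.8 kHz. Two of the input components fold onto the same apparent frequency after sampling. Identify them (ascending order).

fs/2 = 8.6 kHz.
6.6 kHz ≤ fs/2 = 8.6 kHz, passes unchanged.
24.5 kHz mod fs = 7.3 kHz.
7.3 kHz ≤ fs/2 = 8.6 kHz, appears at 7.3 kHz.
58.9 kHz mod fs = 7.3 kHz.
7.3 kHz ≤ fs/2 = 8.6 kHz, appears at 7.3 kHz.
66.6 kHz mod fs = 15 kHz.
15 kHz > fs/2 = 8.6 kHz, folds to fs − 15 kHz = 2.2 kHz.
14.8 kHz > fs/2 = 8.6 kHz, folds to fs − 14.8 kHz = 2.4 kHz.
24.5 kHz and 58.9 kHz both map to 7.3 kHz.

24.5 kHz, 58.9 kHz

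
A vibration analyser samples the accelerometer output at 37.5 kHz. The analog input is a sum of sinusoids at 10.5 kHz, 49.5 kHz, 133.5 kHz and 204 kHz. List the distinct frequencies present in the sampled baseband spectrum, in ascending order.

10.5 kHz, 12 kHz, 16.5 kHz

fs/2 = 18.75 kHz.
10.5 kHz ≤ fs/2 = 18.75 kHz, passes unchanged.
49.5 kHz mod fs = 12 kHz.
12 kHz ≤ fs/2 = 18.75 kHz, appears at 12 kHz.
133.5 kHz mod fs = 21 kHz.
21 kHz > fs/2 = 18.75 kHz, folds to fs − 21 kHz = 16.5 kHz.
204 kHz mod fs = 16.5 kHz.
16.5 kHz ≤ fs/2 = 18.75 kHz, appears at 16.5 kHz.
Distinct values: {10.5 kHz, 12 kHz, 16.5 kHz}.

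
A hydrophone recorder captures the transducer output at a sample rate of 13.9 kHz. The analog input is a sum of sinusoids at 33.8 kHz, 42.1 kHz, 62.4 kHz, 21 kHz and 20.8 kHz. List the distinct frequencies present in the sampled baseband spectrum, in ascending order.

fs/2 = 6.95 kHz.
33.8 kHz mod fs = 6 kHz.
6 kHz ≤ fs/2 = 6.95 kHz, appears at 6 kHz.
42.1 kHz mod fs = 0.4 kHz.
0.4 kHz ≤ fs/2 = 6.95 kHz, appears at 0.4 kHz.
62.4 kHz mod fs = 6.8 kHz.
6.8 kHz ≤ fs/2 = 6.95 kHz, appears at 6.8 kHz.
21 kHz mod fs = 7.1 kHz.
7.1 kHz > fs/2 = 6.95 kHz, folds to fs − 7.1 kHz = 6.8 kHz.
20.8 kHz mod fs = 6.9 kHz.
6.9 kHz ≤ fs/2 = 6.95 kHz, appears at 6.9 kHz.
Distinct values: {0.4 kHz, 6 kHz, 6.8 kHz, 6.9 kHz}.

0.4 kHz, 6 kHz, 6.8 kHz, 6.9 kHz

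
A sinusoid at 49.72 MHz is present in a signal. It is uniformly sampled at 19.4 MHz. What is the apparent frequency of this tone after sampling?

49.72 MHz mod fs = 10.92 MHz.
10.92 MHz > fs/2 = 9.7 MHz, folds to fs − 10.92 MHz = 8.48 MHz.

8.48 MHz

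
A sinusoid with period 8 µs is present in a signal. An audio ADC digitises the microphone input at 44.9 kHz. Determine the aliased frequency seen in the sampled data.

9.7 kHz

T = 8 µs → f = 1/T = 125 kHz.
125 kHz mod fs = 35.2 kHz.
35.2 kHz > fs/2 = 22.45 kHz, folds to fs − 35.2 kHz = 9.7 kHz.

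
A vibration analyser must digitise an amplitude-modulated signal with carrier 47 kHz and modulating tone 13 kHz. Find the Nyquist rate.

AM sidebands sit at fc ± fm = 34 kHz and 60 kHz.
Highest-frequency component: 60 kHz.
Nyquist rate = 2 × 60 kHz = 120 kHz.

120 kHz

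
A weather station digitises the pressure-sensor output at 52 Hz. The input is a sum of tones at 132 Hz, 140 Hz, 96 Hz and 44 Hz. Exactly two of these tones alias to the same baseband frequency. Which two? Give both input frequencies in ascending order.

44 Hz, 96 Hz

fs/2 = 26 Hz.
132 Hz mod fs = 28 Hz.
28 Hz > fs/2 = 26 Hz, folds to fs − 28 Hz = 24 Hz.
140 Hz mod fs = 36 Hz.
36 Hz > fs/2 = 26 Hz, folds to fs − 36 Hz = 16 Hz.
96 Hz mod fs = 44 Hz.
44 Hz > fs/2 = 26 Hz, folds to fs − 44 Hz = 8 Hz.
44 Hz > fs/2 = 26 Hz, folds to fs − 44 Hz = 8 Hz.
44 Hz and 96 Hz both map to 8 Hz.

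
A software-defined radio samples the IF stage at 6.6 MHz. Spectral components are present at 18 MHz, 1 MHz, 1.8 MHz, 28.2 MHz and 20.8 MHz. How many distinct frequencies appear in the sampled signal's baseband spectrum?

fs/2 = 3.3 MHz.
18 MHz mod fs = 4.8 MHz.
4.8 MHz > fs/2 = 3.3 MHz, folds to fs − 4.8 MHz = 1.8 MHz.
1 MHz ≤ fs/2 = 3.3 MHz, passes unchanged.
1.8 MHz ≤ fs/2 = 3.3 MHz, passes unchanged.
28.2 MHz mod fs = 1.8 MHz.
1.8 MHz ≤ fs/2 = 3.3 MHz, appears at 1.8 MHz.
20.8 MHz mod fs = 1 MHz.
1 MHz ≤ fs/2 = 3.3 MHz, appears at 1 MHz.
Distinct values: {1 MHz, 1.8 MHz} → 2.

2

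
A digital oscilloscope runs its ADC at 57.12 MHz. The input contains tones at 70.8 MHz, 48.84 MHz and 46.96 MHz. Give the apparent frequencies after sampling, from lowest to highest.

8.28 MHz, 10.16 MHz, 13.68 MHz

fs/2 = 28.56 MHz.
70.8 MHz mod fs = 13.68 MHz.
13.68 MHz ≤ fs/2 = 28.56 MHz, appears at 13.68 MHz.
48.84 MHz > fs/2 = 28.56 MHz, folds to fs − 48.84 MHz = 8.28 MHz.
46.96 MHz > fs/2 = 28.56 MHz, folds to fs − 46.96 MHz = 10.16 MHz.
Distinct values: {8.28 MHz, 10.16 MHz, 13.68 MHz}.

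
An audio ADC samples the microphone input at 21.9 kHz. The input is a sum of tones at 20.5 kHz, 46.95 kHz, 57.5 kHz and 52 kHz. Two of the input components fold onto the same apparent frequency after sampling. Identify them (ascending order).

52 kHz, 57.5 kHz

fs/2 = 10.95 kHz.
20.5 kHz > fs/2 = 10.95 kHz, folds to fs − 20.5 kHz = 1.4 kHz.
46.95 kHz mod fs = 3.15 kHz.
3.15 kHz ≤ fs/2 = 10.95 kHz, appears at 3.15 kHz.
57.5 kHz mod fs = 13.7 kHz.
13.7 kHz > fs/2 = 10.95 kHz, folds to fs − 13.7 kHz = 8.2 kHz.
52 kHz mod fs = 8.2 kHz.
8.2 kHz ≤ fs/2 = 10.95 kHz, appears at 8.2 kHz.
52 kHz and 57.5 kHz both map to 8.2 kHz.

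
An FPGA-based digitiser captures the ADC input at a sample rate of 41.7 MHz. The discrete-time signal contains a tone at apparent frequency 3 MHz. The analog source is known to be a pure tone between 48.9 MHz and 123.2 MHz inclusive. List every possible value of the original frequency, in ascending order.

Frequencies that alias to 3 MHz are k·fs ± 3 MHz for integer k ≥ 0.
k=0: 3 MHz.
k=1: 38.7 MHz, 44.7 MHz.
k=2: 80.4 MHz, 86.4 MHz.
k=3: 122.1 MHz, 128.1 MHz.
k=4: 163.8 MHz, 169.8 MHz.
Within [48.9 MHz, 123.2 MHz]: 80.4 MHz, 86.4 MHz, 122.1 MHz.

80.4 MHz, 86.4 MHz, 122.1 MHz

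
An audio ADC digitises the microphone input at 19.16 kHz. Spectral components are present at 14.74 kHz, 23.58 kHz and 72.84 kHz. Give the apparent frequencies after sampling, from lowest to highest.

3.8 kHz, 4.42 kHz

fs/2 = 9.58 kHz.
14.74 kHz > fs/2 = 9.58 kHz, folds to fs − 14.74 kHz = 4.42 kHz.
23.58 kHz mod fs = 4.42 kHz.
4.42 kHz ≤ fs/2 = 9.58 kHz, appears at 4.42 kHz.
72.84 kHz mod fs = 15.36 kHz.
15.36 kHz > fs/2 = 9.58 kHz, folds to fs − 15.36 kHz = 3.8 kHz.
Distinct values: {3.8 kHz, 4.42 kHz}.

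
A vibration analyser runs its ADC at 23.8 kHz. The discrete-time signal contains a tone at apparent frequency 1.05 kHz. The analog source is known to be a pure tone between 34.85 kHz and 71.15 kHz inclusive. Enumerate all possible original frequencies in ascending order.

Frequencies that alias to 1.05 kHz are k·fs ± 1.05 kHz for integer k ≥ 0.
k=0: 1.05 kHz.
k=1: 22.75 kHz, 24.85 kHz.
k=2: 46.55 kHz, 48.65 kHz.
k=3: 70.35 kHz, 72.45 kHz.
k=4: 94.15 kHz, 96.25 kHz.
Within [34.85 kHz, 71.15 kHz]: 46.55 kHz, 48.65 kHz, 70.35 kHz.

46.55 kHz, 48.65 kHz, 70.35 kHz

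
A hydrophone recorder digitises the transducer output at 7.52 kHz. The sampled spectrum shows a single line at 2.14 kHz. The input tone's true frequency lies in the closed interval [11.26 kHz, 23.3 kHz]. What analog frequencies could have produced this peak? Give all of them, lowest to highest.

Frequencies that alias to 2.14 kHz are k·fs ± 2.14 kHz for integer k ≥ 0.
k=0: 2.14 kHz.
k=1: 5.38 kHz, 9.66 kHz.
k=2: 12.9 kHz, 17.18 kHz.
k=3: 20.42 kHz, 24.7 kHz.
k=4: 27.94 kHz, 32.22 kHz.
Within [11.26 kHz, 23.3 kHz]: 12.9 kHz, 17.18 kHz, 20.42 kHz.

12.9 kHz, 17.18 kHz, 20.42 kHz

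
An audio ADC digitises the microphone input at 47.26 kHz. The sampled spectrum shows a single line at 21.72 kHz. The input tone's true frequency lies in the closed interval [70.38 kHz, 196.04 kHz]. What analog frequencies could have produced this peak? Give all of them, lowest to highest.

Frequencies that alias to 21.72 kHz are k·fs ± 21.72 kHz for integer k ≥ 0.
k=0: 21.72 kHz.
k=1: 25.54 kHz, 68.98 kHz.
k=2: 72.8 kHz, 116.24 kHz.
k=3: 120.06 kHz, 163.5 kHz.
k=4: 167.32 kHz, 210.76 kHz.
k=5: 214.58 kHz, 258.02 kHz.
Within [70.38 kHz, 196.04 kHz]: 72.8 kHz, 116.24 kHz, 120.06 kHz, 163.5 kHz, 167.32 kHz.

72.8 kHz, 116.24 kHz, 120.06 kHz, 163.5 kHz, 167.32 kHz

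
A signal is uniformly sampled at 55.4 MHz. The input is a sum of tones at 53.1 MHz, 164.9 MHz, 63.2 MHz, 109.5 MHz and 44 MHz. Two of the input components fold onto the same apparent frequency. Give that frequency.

fs/2 = 27.7 MHz.
53.1 MHz > fs/2 = 27.7 MHz, folds to fs − 53.1 MHz = 2.3 MHz.
164.9 MHz mod fs = 54.1 MHz.
54.1 MHz > fs/2 = 27.7 MHz, folds to fs − 54.1 MHz = 1.3 MHz.
63.2 MHz mod fs = 7.8 MHz.
7.8 MHz ≤ fs/2 = 27.7 MHz, appears at 7.8 MHz.
109.5 MHz mod fs = 54.1 MHz.
54.1 MHz > fs/2 = 27.7 MHz, folds to fs − 54.1 MHz = 1.3 MHz.
44 MHz > fs/2 = 27.7 MHz, folds to fs − 44 MHz = 11.4 MHz.
109.5 MHz and 164.9 MHz both map to 1.3 MHz.

1.3 MHz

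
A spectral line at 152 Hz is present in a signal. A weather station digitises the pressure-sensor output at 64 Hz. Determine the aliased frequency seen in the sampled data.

24 Hz

152 Hz mod fs = 24 Hz.
24 Hz ≤ fs/2 = 32 Hz, appears at 24 Hz.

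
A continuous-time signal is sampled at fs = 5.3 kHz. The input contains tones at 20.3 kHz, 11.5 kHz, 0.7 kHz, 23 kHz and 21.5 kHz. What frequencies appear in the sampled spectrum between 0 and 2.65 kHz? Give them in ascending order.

0.3 kHz, 0.7 kHz, 0.9 kHz, 1.8 kHz

fs/2 = 2.65 kHz.
20.3 kHz mod fs = 4.4 kHz.
4.4 kHz > fs/2 = 2.65 kHz, folds to fs − 4.4 kHz = 0.9 kHz.
11.5 kHz mod fs = 0.9 kHz.
0.9 kHz ≤ fs/2 = 2.65 kHz, appears at 0.9 kHz.
0.7 kHz ≤ fs/2 = 2.65 kHz, passes unchanged.
23 kHz mod fs = 1.8 kHz.
1.8 kHz ≤ fs/2 = 2.65 kHz, appears at 1.8 kHz.
21.5 kHz mod fs = 0.3 kHz.
0.3 kHz ≤ fs/2 = 2.65 kHz, appears at 0.3 kHz.
Distinct values: {0.3 kHz, 0.7 kHz, 0.9 kHz, 1.8 kHz}.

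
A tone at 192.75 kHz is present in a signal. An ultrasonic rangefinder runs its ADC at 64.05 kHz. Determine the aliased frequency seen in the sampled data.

0.6 kHz

192.75 kHz mod fs = 0.6 kHz.
0.6 kHz ≤ fs/2 = 32.025 kHz, appears at 0.6 kHz.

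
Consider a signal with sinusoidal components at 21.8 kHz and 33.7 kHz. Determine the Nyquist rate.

Highest-frequency component: 33.7 kHz.
Nyquist rate = 2 × 33.7 kHz = 67.4 kHz.

67.4 kHz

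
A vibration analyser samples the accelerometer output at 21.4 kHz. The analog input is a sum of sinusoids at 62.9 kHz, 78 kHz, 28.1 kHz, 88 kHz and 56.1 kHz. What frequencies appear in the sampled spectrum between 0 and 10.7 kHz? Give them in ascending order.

1.3 kHz, 2.4 kHz, 6.7 kHz, 7.6 kHz, 8.1 kHz

fs/2 = 10.7 kHz.
62.9 kHz mod fs = 20.1 kHz.
20.1 kHz > fs/2 = 10.7 kHz, folds to fs − 20.1 kHz = 1.3 kHz.
78 kHz mod fs = 13.8 kHz.
13.8 kHz > fs/2 = 10.7 kHz, folds to fs − 13.8 kHz = 7.6 kHz.
28.1 kHz mod fs = 6.7 kHz.
6.7 kHz ≤ fs/2 = 10.7 kHz, appears at 6.7 kHz.
88 kHz mod fs = 2.4 kHz.
2.4 kHz ≤ fs/2 = 10.7 kHz, appears at 2.4 kHz.
56.1 kHz mod fs = 13.3 kHz.
13.3 kHz > fs/2 = 10.7 kHz, folds to fs − 13.3 kHz = 8.1 kHz.
Distinct values: {1.3 kHz, 2.4 kHz, 6.7 kHz, 7.6 kHz, 8.1 kHz}.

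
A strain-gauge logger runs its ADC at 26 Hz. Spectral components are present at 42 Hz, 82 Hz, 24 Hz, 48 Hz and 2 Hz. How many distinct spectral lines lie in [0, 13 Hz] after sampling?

3

fs/2 = 13 Hz.
42 Hz mod fs = 16 Hz.
16 Hz > fs/2 = 13 Hz, folds to fs − 16 Hz = 10 Hz.
82 Hz mod fs = 4 Hz.
4 Hz ≤ fs/2 = 13 Hz, appears at 4 Hz.
24 Hz > fs/2 = 13 Hz, folds to fs − 24 Hz = 2 Hz.
48 Hz mod fs = 22 Hz.
22 Hz > fs/2 = 13 Hz, folds to fs − 22 Hz = 4 Hz.
2 Hz ≤ fs/2 = 13 Hz, passes unchanged.
Distinct values: {2 Hz, 4 Hz, 10 Hz} → 3.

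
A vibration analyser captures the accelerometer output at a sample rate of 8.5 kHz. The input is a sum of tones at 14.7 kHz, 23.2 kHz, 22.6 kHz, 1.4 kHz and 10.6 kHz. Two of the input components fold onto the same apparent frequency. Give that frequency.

fs/2 = 4.25 kHz.
14.7 kHz mod fs = 6.2 kHz.
6.2 kHz > fs/2 = 4.25 kHz, folds to fs − 6.2 kHz = 2.3 kHz.
23.2 kHz mod fs = 6.2 kHz.
6.2 kHz > fs/2 = 4.25 kHz, folds to fs − 6.2 kHz = 2.3 kHz.
22.6 kHz mod fs = 5.6 kHz.
5.6 kHz > fs/2 = 4.25 kHz, folds to fs − 5.6 kHz = 2.9 kHz.
1.4 kHz ≤ fs/2 = 4.25 kHz, passes unchanged.
10.6 kHz mod fs = 2.1 kHz.
2.1 kHz ≤ fs/2 = 4.25 kHz, appears at 2.1 kHz.
14.7 kHz and 23.2 kHz both map to 2.3 kHz.

2.3 kHz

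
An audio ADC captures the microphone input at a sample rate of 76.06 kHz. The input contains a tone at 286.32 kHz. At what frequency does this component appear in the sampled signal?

17.92 kHz

286.32 kHz mod fs = 58.14 kHz.
58.14 kHz > fs/2 = 38.03 kHz, folds to fs − 58.14 kHz = 17.92 kHz.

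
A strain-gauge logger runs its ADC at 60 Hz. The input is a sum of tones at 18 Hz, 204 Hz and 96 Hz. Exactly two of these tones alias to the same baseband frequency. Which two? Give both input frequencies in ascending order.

fs/2 = 30 Hz.
18 Hz ≤ fs/2 = 30 Hz, passes unchanged.
204 Hz mod fs = 24 Hz.
24 Hz ≤ fs/2 = 30 Hz, appears at 24 Hz.
96 Hz mod fs = 36 Hz.
36 Hz > fs/2 = 30 Hz, folds to fs − 36 Hz = 24 Hz.
96 Hz and 204 Hz both map to 24 Hz.

96 Hz, 204 Hz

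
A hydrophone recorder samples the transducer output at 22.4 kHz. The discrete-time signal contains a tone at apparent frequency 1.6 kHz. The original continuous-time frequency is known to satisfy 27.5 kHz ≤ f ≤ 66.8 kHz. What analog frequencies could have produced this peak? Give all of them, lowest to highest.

Frequencies that alias to 1.6 kHz are k·fs ± 1.6 kHz for integer k ≥ 0.
k=0: 1.6 kHz.
k=1: 20.8 kHz, 24 kHz.
k=2: 43.2 kHz, 46.4 kHz.
k=3: 65.6 kHz, 68.8 kHz.
k=4: 88 kHz, 91.2 kHz.
Within [27.5 kHz, 66.8 kHz]: 43.2 kHz, 46.4 kHz, 65.6 kHz.

43.2 kHz, 46.4 kHz, 65.6 kHz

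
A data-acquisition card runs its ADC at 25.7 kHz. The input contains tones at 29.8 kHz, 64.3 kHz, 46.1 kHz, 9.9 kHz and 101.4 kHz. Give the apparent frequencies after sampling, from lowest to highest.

1.4 kHz, 4.1 kHz, 5.3 kHz, 9.9 kHz, 12.8 kHz

fs/2 = 12.85 kHz.
29.8 kHz mod fs = 4.1 kHz.
4.1 kHz ≤ fs/2 = 12.85 kHz, appears at 4.1 kHz.
64.3 kHz mod fs = 12.9 kHz.
12.9 kHz > fs/2 = 12.85 kHz, folds to fs − 12.9 kHz = 12.8 kHz.
46.1 kHz mod fs = 20.4 kHz.
20.4 kHz > fs/2 = 12.85 kHz, folds to fs − 20.4 kHz = 5.3 kHz.
9.9 kHz ≤ fs/2 = 12.85 kHz, passes unchanged.
101.4 kHz mod fs = 24.3 kHz.
24.3 kHz > fs/2 = 12.85 kHz, folds to fs − 24.3 kHz = 1.4 kHz.
Distinct values: {1.4 kHz, 4.1 kHz, 5.3 kHz, 9.9 kHz, 12.8 kHz}.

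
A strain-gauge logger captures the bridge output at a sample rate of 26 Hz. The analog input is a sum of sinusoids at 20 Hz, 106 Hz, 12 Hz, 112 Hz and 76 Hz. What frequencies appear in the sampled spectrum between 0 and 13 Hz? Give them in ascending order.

fs/2 = 13 Hz.
20 Hz > fs/2 = 13 Hz, folds to fs − 20 Hz = 6 Hz.
106 Hz mod fs = 2 Hz.
2 Hz ≤ fs/2 = 13 Hz, appears at 2 Hz.
12 Hz ≤ fs/2 = 13 Hz, passes unchanged.
112 Hz mod fs = 8 Hz.
8 Hz ≤ fs/2 = 13 Hz, appears at 8 Hz.
76 Hz mod fs = 24 Hz.
24 Hz > fs/2 = 13 Hz, folds to fs − 24 Hz = 2 Hz.
Distinct values: {2 Hz, 6 Hz, 8 Hz, 12 Hz}.

2 Hz, 6 Hz, 8 Hz, 12 Hz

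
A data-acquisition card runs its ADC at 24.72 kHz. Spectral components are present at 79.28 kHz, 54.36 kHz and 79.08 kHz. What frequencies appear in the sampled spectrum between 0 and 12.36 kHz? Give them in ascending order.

4.92 kHz, 5.12 kHz

fs/2 = 12.36 kHz.
79.28 kHz mod fs = 5.12 kHz.
5.12 kHz ≤ fs/2 = 12.36 kHz, appears at 5.12 kHz.
54.36 kHz mod fs = 4.92 kHz.
4.92 kHz ≤ fs/2 = 12.36 kHz, appears at 4.92 kHz.
79.08 kHz mod fs = 4.92 kHz.
4.92 kHz ≤ fs/2 = 12.36 kHz, appears at 4.92 kHz.
Distinct values: {4.92 kHz, 5.12 kHz}.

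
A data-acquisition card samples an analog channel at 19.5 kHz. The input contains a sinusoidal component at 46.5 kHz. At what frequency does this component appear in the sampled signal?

7.5 kHz

46.5 kHz mod fs = 7.5 kHz.
7.5 kHz ≤ fs/2 = 9.75 kHz, appears at 7.5 kHz.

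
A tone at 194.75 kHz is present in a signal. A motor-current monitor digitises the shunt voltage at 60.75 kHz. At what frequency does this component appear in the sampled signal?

194.75 kHz mod fs = 12.5 kHz.
12.5 kHz ≤ fs/2 = 30.375 kHz, appears at 12.5 kHz.

12.5 kHz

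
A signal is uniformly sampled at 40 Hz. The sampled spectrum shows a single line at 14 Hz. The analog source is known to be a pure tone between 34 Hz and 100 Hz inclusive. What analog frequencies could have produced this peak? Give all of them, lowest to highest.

54 Hz, 66 Hz, 94 Hz

Frequencies that alias to 14 Hz are k·fs ± 14 Hz for integer k ≥ 0.
k=0: 14 Hz.
k=1: 26 Hz, 54 Hz.
k=2: 66 Hz, 94 Hz.
k=3: 106 Hz, 134 Hz.
Within [34 Hz, 100 Hz]: 54 Hz, 66 Hz, 94 Hz.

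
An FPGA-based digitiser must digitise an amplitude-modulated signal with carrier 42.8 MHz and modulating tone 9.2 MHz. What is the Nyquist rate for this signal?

AM sidebands sit at fc ± fm = 33.6 MHz and 52 MHz.
Highest-frequency component: 52 MHz.
Nyquist rate = 2 × 52 MHz = 104 MHz.

104 MHz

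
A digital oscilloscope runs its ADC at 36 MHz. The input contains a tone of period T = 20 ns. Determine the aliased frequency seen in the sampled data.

14 MHz

T = 20 ns → f = 1/T = 50 MHz.
50 MHz mod fs = 14 MHz.
14 MHz ≤ fs/2 = 18 MHz, appears at 14 MHz.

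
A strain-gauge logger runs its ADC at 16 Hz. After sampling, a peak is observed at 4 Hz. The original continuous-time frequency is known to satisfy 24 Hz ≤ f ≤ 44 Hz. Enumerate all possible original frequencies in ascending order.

28 Hz, 36 Hz, 44 Hz

Frequencies that alias to 4 Hz are k·fs ± 4 Hz for integer k ≥ 0.
k=0: 4 Hz.
k=1: 12 Hz, 20 Hz.
k=2: 28 Hz, 36 Hz.
k=3: 44 Hz, 52 Hz.
k=4: 60 Hz, 68 Hz.
Within [24 Hz, 44 Hz]: 28 Hz, 36 Hz, 44 Hz.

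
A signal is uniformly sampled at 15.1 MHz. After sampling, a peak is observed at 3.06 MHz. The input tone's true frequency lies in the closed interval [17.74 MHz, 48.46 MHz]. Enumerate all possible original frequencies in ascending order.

18.16 MHz, 27.14 MHz, 33.26 MHz, 42.24 MHz, 48.36 MHz

Frequencies that alias to 3.06 MHz are k·fs ± 3.06 MHz for integer k ≥ 0.
k=0: 3.06 MHz.
k=1: 12.04 MHz, 18.16 MHz.
k=2: 27.14 MHz, 33.26 MHz.
k=3: 42.24 MHz, 48.36 MHz.
k=4: 57.34 MHz, 63.46 MHz.
Within [17.74 MHz, 48.46 MHz]: 18.16 MHz, 27.14 MHz, 33.26 MHz, 42.24 MHz, 48.36 MHz.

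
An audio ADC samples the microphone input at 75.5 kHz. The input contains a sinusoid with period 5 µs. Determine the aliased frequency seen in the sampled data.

26.5 kHz

T = 5 µs → f = 1/T = 200 kHz.
200 kHz mod fs = 49 kHz.
49 kHz > fs/2 = 37.75 kHz, folds to fs − 49 kHz = 26.5 kHz.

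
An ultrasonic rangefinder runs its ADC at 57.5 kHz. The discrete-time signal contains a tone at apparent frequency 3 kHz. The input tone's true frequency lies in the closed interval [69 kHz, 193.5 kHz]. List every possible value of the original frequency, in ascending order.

Frequencies that alias to 3 kHz are k·fs ± 3 kHz for integer k ≥ 0.
k=0: 3 kHz.
k=1: 54.5 kHz, 60.5 kHz.
k=2: 112 kHz, 118 kHz.
k=3: 169.5 kHz, 175.5 kHz.
k=4: 227 kHz, 233 kHz.
Within [69 kHz, 193.5 kHz]: 112 kHz, 118 kHz, 169.5 kHz, 175.5 kHz.

112 kHz, 118 kHz, 169.5 kHz, 175.5 kHz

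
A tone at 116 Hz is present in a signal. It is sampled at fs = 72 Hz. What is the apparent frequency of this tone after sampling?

116 Hz mod fs = 44 Hz.
44 Hz > fs/2 = 36 Hz, folds to fs − 44 Hz = 28 Hz.

28 Hz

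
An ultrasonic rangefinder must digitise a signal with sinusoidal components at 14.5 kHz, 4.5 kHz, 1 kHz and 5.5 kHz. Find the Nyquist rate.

29 kHz

Highest-frequency component: 14.5 kHz.
Nyquist rate = 2 × 14.5 kHz = 29 kHz.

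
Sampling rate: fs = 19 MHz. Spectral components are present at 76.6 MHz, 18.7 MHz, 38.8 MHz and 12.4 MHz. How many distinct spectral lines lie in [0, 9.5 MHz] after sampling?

4

fs/2 = 9.5 MHz.
76.6 MHz mod fs = 0.6 MHz.
0.6 MHz ≤ fs/2 = 9.5 MHz, appears at 0.6 MHz.
18.7 MHz > fs/2 = 9.5 MHz, folds to fs − 18.7 MHz = 0.3 MHz.
38.8 MHz mod fs = 0.8 MHz.
0.8 MHz ≤ fs/2 = 9.5 MHz, appears at 0.8 MHz.
12.4 MHz > fs/2 = 9.5 MHz, folds to fs − 12.4 MHz = 6.6 MHz.
Distinct values: {0.3 MHz, 0.6 MHz, 0.8 MHz, 6.6 MHz} → 4.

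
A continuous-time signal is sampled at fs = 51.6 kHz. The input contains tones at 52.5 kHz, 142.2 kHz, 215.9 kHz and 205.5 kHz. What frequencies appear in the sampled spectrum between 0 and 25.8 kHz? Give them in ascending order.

fs/2 = 25.8 kHz.
52.5 kHz mod fs = 0.9 kHz.
0.9 kHz ≤ fs/2 = 25.8 kHz, appears at 0.9 kHz.
142.2 kHz mod fs = 39 kHz.
39 kHz > fs/2 = 25.8 kHz, folds to fs − 39 kHz = 12.6 kHz.
215.9 kHz mod fs = 9.5 kHz.
9.5 kHz ≤ fs/2 = 25.8 kHz, appears at 9.5 kHz.
205.5 kHz mod fs = 50.7 kHz.
50.7 kHz > fs/2 = 25.8 kHz, folds to fs − 50.7 kHz = 0.9 kHz.
Distinct values: {0.9 kHz, 9.5 kHz, 12.6 kHz}.

0.9 kHz, 9.5 kHz, 12.6 kHz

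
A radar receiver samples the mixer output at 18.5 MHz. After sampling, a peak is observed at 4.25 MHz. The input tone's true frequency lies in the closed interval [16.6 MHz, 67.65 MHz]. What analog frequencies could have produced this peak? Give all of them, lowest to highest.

Frequencies that alias to 4.25 MHz are k·fs ± 4.25 MHz for integer k ≥ 0.
k=0: 4.25 MHz.
k=1: 14.25 MHz, 22.75 MHz.
k=2: 32.75 MHz, 41.25 MHz.
k=3: 51.25 MHz, 59.75 MHz.
k=4: 69.75 MHz, 78.25 MHz.
Within [16.6 MHz, 67.65 MHz]: 22.75 MHz, 32.75 MHz, 41.25 MHz, 51.25 MHz, 59.75 MHz.

22.75 MHz, 32.75 MHz, 41.25 MHz, 51.25 MHz, 59.75 MHz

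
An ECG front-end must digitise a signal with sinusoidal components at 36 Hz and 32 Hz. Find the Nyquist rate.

Highest-frequency component: 36 Hz.
Nyquist rate = 2 × 36 Hz = 72 Hz.

72 Hz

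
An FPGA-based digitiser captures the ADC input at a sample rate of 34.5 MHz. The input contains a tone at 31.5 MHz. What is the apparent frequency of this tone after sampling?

31.5 MHz > fs/2 = 17.25 MHz, folds to fs − 31.5 MHz = 3 MHz.

3 MHz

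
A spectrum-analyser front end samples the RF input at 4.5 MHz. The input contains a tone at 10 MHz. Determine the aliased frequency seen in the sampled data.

10 MHz mod fs = 1 MHz.
1 MHz ≤ fs/2 = 2.25 MHz, appears at 1 MHz.

1 MHz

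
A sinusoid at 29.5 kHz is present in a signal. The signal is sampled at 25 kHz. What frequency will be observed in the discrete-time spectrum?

29.5 kHz mod fs = 4.5 kHz.
4.5 kHz ≤ fs/2 = 12.5 kHz, appears at 4.5 kHz.

4.5 kHz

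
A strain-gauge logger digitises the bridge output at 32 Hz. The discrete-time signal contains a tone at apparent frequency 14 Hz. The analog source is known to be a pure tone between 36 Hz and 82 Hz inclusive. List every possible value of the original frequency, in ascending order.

Frequencies that alias to 14 Hz are k·fs ± 14 Hz for integer k ≥ 0.
k=0: 14 Hz.
k=1: 18 Hz, 46 Hz.
k=2: 50 Hz, 78 Hz.
k=3: 82 Hz, 110 Hz.
k=4: 114 Hz, 142 Hz.
Within [36 Hz, 82 Hz]: 46 Hz, 50 Hz, 78 Hz, 82 Hz.

46 Hz, 50 Hz, 78 Hz, 82 Hz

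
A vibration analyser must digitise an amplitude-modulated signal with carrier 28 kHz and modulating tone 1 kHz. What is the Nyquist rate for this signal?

58 kHz

AM sidebands sit at fc ± fm = 27 kHz and 29 kHz.
Highest-frequency component: 29 kHz.
Nyquist rate = 2 × 29 kHz = 58 kHz.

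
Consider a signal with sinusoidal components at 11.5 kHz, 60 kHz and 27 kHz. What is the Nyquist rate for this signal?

Highest-frequency component: 60 kHz.
Nyquist rate = 2 × 60 kHz = 120 kHz.

120 kHz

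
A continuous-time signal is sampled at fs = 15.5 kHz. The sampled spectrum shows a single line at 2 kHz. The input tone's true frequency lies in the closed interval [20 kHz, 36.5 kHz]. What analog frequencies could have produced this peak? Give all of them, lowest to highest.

29 kHz, 33 kHz

Frequencies that alias to 2 kHz are k·fs ± 2 kHz for integer k ≥ 0.
k=0: 2 kHz.
k=1: 13.5 kHz, 17.5 kHz.
k=2: 29 kHz, 33 kHz.
k=3: 44.5 kHz, 48.5 kHz.
Within [20 kHz, 36.5 kHz]: 29 kHz, 33 kHz.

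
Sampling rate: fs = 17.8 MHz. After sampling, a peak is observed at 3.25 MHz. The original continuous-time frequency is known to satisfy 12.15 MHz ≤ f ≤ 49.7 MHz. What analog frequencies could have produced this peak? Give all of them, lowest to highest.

Frequencies that alias to 3.25 MHz are k·fs ± 3.25 MHz for integer k ≥ 0.
k=0: 3.25 MHz.
k=1: 14.55 MHz, 21.05 MHz.
k=2: 32.35 MHz, 38.85 MHz.
k=3: 50.15 MHz, 56.65 MHz.
Within [12.15 MHz, 49.7 MHz]: 14.55 MHz, 21.05 MHz, 32.35 MHz, 38.85 MHz.

14.55 MHz, 21.05 MHz, 32.35 MHz, 38.85 MHz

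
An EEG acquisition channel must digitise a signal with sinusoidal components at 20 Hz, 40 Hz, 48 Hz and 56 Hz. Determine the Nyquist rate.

112 Hz

Highest-frequency component: 56 Hz.
Nyquist rate = 2 × 56 Hz = 112 Hz.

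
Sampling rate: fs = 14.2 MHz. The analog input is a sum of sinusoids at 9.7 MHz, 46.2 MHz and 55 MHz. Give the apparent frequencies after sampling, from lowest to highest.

1.8 MHz, 3.6 MHz, 4.5 MHz

fs/2 = 7.1 MHz.
9.7 MHz > fs/2 = 7.1 MHz, folds to fs − 9.7 MHz = 4.5 MHz.
46.2 MHz mod fs = 3.6 MHz.
3.6 MHz ≤ fs/2 = 7.1 MHz, appears at 3.6 MHz.
55 MHz mod fs = 12.4 MHz.
12.4 MHz > fs/2 = 7.1 MHz, folds to fs − 12.4 MHz = 1.8 MHz.
Distinct values: {1.8 MHz, 3.6 MHz, 4.5 MHz}.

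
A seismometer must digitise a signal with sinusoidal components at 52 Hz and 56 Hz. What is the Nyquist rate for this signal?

Highest-frequency component: 56 Hz.
Nyquist rate = 2 × 56 Hz = 112 Hz.

112 Hz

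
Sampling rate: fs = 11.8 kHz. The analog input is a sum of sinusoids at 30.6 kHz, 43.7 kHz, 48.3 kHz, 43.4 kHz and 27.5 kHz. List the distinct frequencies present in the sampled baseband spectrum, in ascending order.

fs/2 = 5.9 kHz.
30.6 kHz mod fs = 7 kHz.
7 kHz > fs/2 = 5.9 kHz, folds to fs − 7 kHz = 4.8 kHz.
43.7 kHz mod fs = 8.3 kHz.
8.3 kHz > fs/2 = 5.9 kHz, folds to fs − 8.3 kHz = 3.5 kHz.
48.3 kHz mod fs = 1.1 kHz.
1.1 kHz ≤ fs/2 = 5.9 kHz, appears at 1.1 kHz.
43.4 kHz mod fs = 8 kHz.
8 kHz > fs/2 = 5.9 kHz, folds to fs − 8 kHz = 3.8 kHz.
27.5 kHz mod fs = 3.9 kHz.
3.9 kHz ≤ fs/2 = 5.9 kHz, appears at 3.9 kHz.
Distinct values: {1.1 kHz, 3.5 kHz, 3.8 kHz, 3.9 kHz, 4.8 kHz}.

1.1 kHz, 3.5 kHz, 3.8 kHz, 3.9 kHz, 4.8 kHz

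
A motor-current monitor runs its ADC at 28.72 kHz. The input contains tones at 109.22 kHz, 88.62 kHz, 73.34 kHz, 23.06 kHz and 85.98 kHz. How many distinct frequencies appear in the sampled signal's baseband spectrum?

fs/2 = 14.36 kHz.
109.22 kHz mod fs = 23.06 kHz.
23.06 kHz > fs/2 = 14.36 kHz, folds to fs − 23.06 kHz = 5.66 kHz.
88.62 kHz mod fs = 2.46 kHz.
2.46 kHz ≤ fs/2 = 14.36 kHz, appears at 2.46 kHz.
73.34 kHz mod fs = 15.9 kHz.
15.9 kHz > fs/2 = 14.36 kHz, folds to fs − 15.9 kHz = 12.82 kHz.
23.06 kHz > fs/2 = 14.36 kHz, folds to fs − 23.06 kHz = 5.66 kHz.
85.98 kHz mod fs = 28.54 kHz.
28.54 kHz > fs/2 = 14.36 kHz, folds to fs − 28.54 kHz = 0.18 kHz.
Distinct values: {0.18 kHz, 2.46 kHz, 5.66 kHz, 12.82 kHz} → 4.

4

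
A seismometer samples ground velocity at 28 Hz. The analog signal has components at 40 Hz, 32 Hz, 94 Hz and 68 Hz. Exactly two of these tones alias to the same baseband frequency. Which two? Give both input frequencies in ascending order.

40 Hz, 68 Hz

fs/2 = 14 Hz.
40 Hz mod fs = 12 Hz.
12 Hz ≤ fs/2 = 14 Hz, appears at 12 Hz.
32 Hz mod fs = 4 Hz.
4 Hz ≤ fs/2 = 14 Hz, appears at 4 Hz.
94 Hz mod fs = 10 Hz.
10 Hz ≤ fs/2 = 14 Hz, appears at 10 Hz.
68 Hz mod fs = 12 Hz.
12 Hz ≤ fs/2 = 14 Hz, appears at 12 Hz.
40 Hz and 68 Hz both map to 12 Hz.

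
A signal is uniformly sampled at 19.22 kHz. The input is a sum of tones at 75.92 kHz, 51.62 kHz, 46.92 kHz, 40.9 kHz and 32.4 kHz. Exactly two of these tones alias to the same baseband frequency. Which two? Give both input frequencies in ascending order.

32.4 kHz, 51.62 kHz

fs/2 = 9.61 kHz.
75.92 kHz mod fs = 18.26 kHz.
18.26 kHz > fs/2 = 9.61 kHz, folds to fs − 18.26 kHz = 0.96 kHz.
51.62 kHz mod fs = 13.18 kHz.
13.18 kHz > fs/2 = 9.61 kHz, folds to fs − 13.18 kHz = 6.04 kHz.
46.92 kHz mod fs = 8.48 kHz.
8.48 kHz ≤ fs/2 = 9.61 kHz, appears at 8.48 kHz.
40.9 kHz mod fs = 2.46 kHz.
2.46 kHz ≤ fs/2 = 9.61 kHz, appears at 2.46 kHz.
32.4 kHz mod fs = 13.18 kHz.
13.18 kHz > fs/2 = 9.61 kHz, folds to fs − 13.18 kHz = 6.04 kHz.
32.4 kHz and 51.62 kHz both map to 6.04 kHz.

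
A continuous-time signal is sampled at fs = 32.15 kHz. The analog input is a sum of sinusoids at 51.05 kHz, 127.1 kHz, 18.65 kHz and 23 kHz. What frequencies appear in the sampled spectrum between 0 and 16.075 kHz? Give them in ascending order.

fs/2 = 16.075 kHz.
51.05 kHz mod fs = 18.9 kHz.
18.9 kHz > fs/2 = 16.075 kHz, folds to fs − 18.9 kHz = 13.25 kHz.
127.1 kHz mod fs = 30.65 kHz.
30.65 kHz > fs/2 = 16.075 kHz, folds to fs − 30.65 kHz = 1.5 kHz.
18.65 kHz > fs/2 = 16.075 kHz, folds to fs − 18.65 kHz = 13.5 kHz.
23 kHz > fs/2 = 16.075 kHz, folds to fs − 23 kHz = 9.15 kHz.
Distinct values: {1.5 kHz, 9.15 kHz, 13.25 kHz, 13.5 kHz}.

1.5 kHz, 9.15 kHz, 13.25 kHz, 13.5 kHz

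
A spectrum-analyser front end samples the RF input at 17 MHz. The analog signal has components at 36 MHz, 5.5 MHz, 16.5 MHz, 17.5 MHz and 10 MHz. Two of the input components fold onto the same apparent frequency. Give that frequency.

0.5 MHz

fs/2 = 8.5 MHz.
36 MHz mod fs = 2 MHz.
2 MHz ≤ fs/2 = 8.5 MHz, appears at 2 MHz.
5.5 MHz ≤ fs/2 = 8.5 MHz, passes unchanged.
16.5 MHz > fs/2 = 8.5 MHz, folds to fs − 16.5 MHz = 0.5 MHz.
17.5 MHz mod fs = 0.5 MHz.
0.5 MHz ≤ fs/2 = 8.5 MHz, appears at 0.5 MHz.
10 MHz > fs/2 = 8.5 MHz, folds to fs − 10 MHz = 7 MHz.
16.5 MHz and 17.5 MHz both map to 0.5 MHz.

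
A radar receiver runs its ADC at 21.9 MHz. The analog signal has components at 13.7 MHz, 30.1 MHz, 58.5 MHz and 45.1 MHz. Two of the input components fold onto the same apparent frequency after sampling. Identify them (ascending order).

13.7 MHz, 30.1 MHz

fs/2 = 10.95 MHz.
13.7 MHz > fs/2 = 10.95 MHz, folds to fs − 13.7 MHz = 8.2 MHz.
30.1 MHz mod fs = 8.2 MHz.
8.2 MHz ≤ fs/2 = 10.95 MHz, appears at 8.2 MHz.
58.5 MHz mod fs = 14.7 MHz.
14.7 MHz > fs/2 = 10.95 MHz, folds to fs − 14.7 MHz = 7.2 MHz.
45.1 MHz mod fs = 1.3 MHz.
1.3 MHz ≤ fs/2 = 10.95 MHz, appears at 1.3 MHz.
13.7 MHz and 30.1 MHz both map to 8.2 MHz.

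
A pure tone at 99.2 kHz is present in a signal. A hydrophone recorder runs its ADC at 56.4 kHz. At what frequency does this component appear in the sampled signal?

99.2 kHz mod fs = 42.8 kHz.
42.8 kHz > fs/2 = 28.2 kHz, folds to fs − 42.8 kHz = 13.6 kHz.

13.6 kHz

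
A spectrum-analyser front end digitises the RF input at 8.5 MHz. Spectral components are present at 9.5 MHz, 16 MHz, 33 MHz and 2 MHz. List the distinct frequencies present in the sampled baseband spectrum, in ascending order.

fs/2 = 4.25 MHz.
9.5 MHz mod fs = 1 MHz.
1 MHz ≤ fs/2 = 4.25 MHz, appears at 1 MHz.
16 MHz mod fs = 7.5 MHz.
7.5 MHz > fs/2 = 4.25 MHz, folds to fs − 7.5 MHz = 1 MHz.
33 MHz mod fs = 7.5 MHz.
7.5 MHz > fs/2 = 4.25 MHz, folds to fs − 7.5 MHz = 1 MHz.
2 MHz ≤ fs/2 = 4.25 MHz, passes unchanged.
Distinct values: {1 MHz, 2 MHz}.

1 MHz, 2 MHz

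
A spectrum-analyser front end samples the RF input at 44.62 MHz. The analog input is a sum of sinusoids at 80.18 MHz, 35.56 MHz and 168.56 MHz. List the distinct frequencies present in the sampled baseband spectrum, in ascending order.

fs/2 = 22.31 MHz.
80.18 MHz mod fs = 35.56 MHz.
35.56 MHz > fs/2 = 22.31 MHz, folds to fs − 35.56 MHz = 9.06 MHz.
35.56 MHz > fs/2 = 22.31 MHz, folds to fs − 35.56 MHz = 9.06 MHz.
168.56 MHz mod fs = 34.7 MHz.
34.7 MHz > fs/2 = 22.31 MHz, folds to fs − 34.7 MHz = 9.92 MHz.
Distinct values: {9.06 MHz, 9.92 MHz}.

9.06 MHz, 9.92 MHz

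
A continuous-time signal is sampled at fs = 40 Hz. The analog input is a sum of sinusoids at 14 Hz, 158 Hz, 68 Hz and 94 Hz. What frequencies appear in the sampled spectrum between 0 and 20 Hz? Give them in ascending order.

2 Hz, 12 Hz, 14 Hz

fs/2 = 20 Hz.
14 Hz ≤ fs/2 = 20 Hz, passes unchanged.
158 Hz mod fs = 38 Hz.
38 Hz > fs/2 = 20 Hz, folds to fs − 38 Hz = 2 Hz.
68 Hz mod fs = 28 Hz.
28 Hz > fs/2 = 20 Hz, folds to fs − 28 Hz = 12 Hz.
94 Hz mod fs = 14 Hz.
14 Hz ≤ fs/2 = 20 Hz, appears at 14 Hz.
Distinct values: {2 Hz, 12 Hz, 14 Hz}.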